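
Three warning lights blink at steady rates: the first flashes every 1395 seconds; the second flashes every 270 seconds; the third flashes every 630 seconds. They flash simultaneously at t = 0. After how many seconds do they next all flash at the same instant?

58590 seconds

They coincide at every common multiple of the periods; the first is the LCM.
1395 = 3^2 × 5 × 31
270 = 2 × 3^3 × 5
630 = 2 × 3^2 × 5 × 7
LCM(1395, 270, 630) = 2 × 3^3 × 5 × 7 × 31 = 58590.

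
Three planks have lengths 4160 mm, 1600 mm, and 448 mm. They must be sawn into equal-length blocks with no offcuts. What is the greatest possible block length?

The block length must divide every plank, so the greatest is gcd(4160, 1600, 448).
4160 = 2^6 × 5 × 13
1600 = 2^6 × 5^2
448 = 2^6 × 7
gcd(4160, 1600, 448) = 2^6 = 64.

64 mm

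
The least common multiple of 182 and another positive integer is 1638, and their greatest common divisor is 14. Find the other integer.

gcd × lcm = product of the two integers, so the other integer is (14 × 1638) / 182 = 126.

126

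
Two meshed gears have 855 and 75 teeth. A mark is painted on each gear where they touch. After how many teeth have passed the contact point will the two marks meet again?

The first simultaneous occurrence is after LCM of the individual periods.
855 = 3^2 × 5 × 19
75 = 3 × 5^2
LCM(855, 75) = 3^2 × 5^2 × 19 = 4275.

4275 teeth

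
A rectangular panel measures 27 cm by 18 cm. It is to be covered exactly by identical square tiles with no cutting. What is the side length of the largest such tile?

9 cm

The tile side must divide both 27 and 18, so the largest is their gcd.
27 = 3^3
18 = 2 × 3^2
gcd(27, 18) = 3^2 = 9.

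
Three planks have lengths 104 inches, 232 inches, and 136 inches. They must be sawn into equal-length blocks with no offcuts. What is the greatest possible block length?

8 inches

The block length must divide every plank, so the greatest is gcd(104, 232, 136).
104 = 2^3 × 13
232 = 2^3 × 29
136 = 2^3 × 17
gcd(104, 232, 136) = 2^3 = 8.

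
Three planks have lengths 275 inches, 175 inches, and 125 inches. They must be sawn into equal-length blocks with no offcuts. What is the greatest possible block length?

25 inches

The block length must divide every plank, so the greatest is gcd(275, 175, 125).
275 = 5^2 × 11
175 = 5^2 × 7
125 = 5^3
gcd(275, 175, 125) = 5^2 = 25.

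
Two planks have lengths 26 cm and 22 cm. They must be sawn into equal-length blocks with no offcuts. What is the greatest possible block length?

The block length must divide every plank, so the greatest is gcd(26, 22).
26 = 2 × 13
22 = 2 × 11
gcd(26, 22) = 2.

2 cm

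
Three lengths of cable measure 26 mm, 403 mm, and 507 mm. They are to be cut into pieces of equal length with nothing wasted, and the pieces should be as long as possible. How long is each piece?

13 mm

Each piece length must divide every original length, so the longest possible is gcd(26, 403, 507).
26 = 2 × 13
403 = 13 × 31
507 = 3 × 13^2
gcd(26, 403, 507) = 13.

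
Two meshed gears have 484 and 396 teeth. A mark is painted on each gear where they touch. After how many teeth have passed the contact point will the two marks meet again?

They coincide at every common multiple of the periods; the first is the LCM.
484 = 2^2 × 11^2
396 = 2^2 × 3^2 × 11
LCM(484, 396) = 2^2 × 3^2 × 11^2 = 4356.

4356 teeth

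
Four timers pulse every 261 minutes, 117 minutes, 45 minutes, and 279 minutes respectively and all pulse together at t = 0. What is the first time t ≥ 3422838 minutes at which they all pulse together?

Joint pulses occur at multiples of LCM(261, 117, 45, 279).
261 = 3^2 × 29
117 = 3^2 × 13
45 = 3^2 × 5
279 = 3^2 × 31
LCM(261, 117, 45, 279) = 3^2 × 5 × 13 × 29 × 31 = 525915.
Smallest multiple of 525915 that is ≥ 3422838: ⌈3422838/525915⌉ × 525915 = 7 × 525915 = 3681405.

3681405 minutes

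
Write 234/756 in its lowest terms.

13/42

234 = 2 × 3^2 × 13
756 = 2^2 × 3^3 × 7
gcd(234, 756) = 2 × 3^2 = 18.
Divide numerator and denominator by 18: 234/756 = 13/42.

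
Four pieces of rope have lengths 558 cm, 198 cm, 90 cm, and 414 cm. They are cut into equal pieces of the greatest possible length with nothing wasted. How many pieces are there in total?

70

Piece length = gcd(558, 198, 90, 414).
558 = 2 × 3^2 × 31
198 = 2 × 3^2 × 11
90 = 2 × 3^2 × 5
414 = 2 × 3^2 × 23
gcd(558, 198, 90, 414) = 2 × 3^2 = 18.
Total pieces = 558/18 + 198/18 + 90/18 + 414/18 = 31 + 11 + 5 + 23 = 70.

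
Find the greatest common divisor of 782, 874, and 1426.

782 = 2 × 17 × 23
874 = 2 × 19 × 23
1426 = 2 × 23 × 31
gcd(782, 874, 1426) = 2 × 23 = 46.

46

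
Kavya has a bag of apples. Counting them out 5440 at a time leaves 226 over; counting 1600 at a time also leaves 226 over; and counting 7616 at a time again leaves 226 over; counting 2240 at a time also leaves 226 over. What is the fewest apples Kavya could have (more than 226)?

N − 226 must be a common multiple of 5440, 1600, 7616, and 2240.
5440 = 2^6 × 5 × 17
1600 = 2^6 × 5^2
7616 = 2^6 × 7 × 17
2240 = 2^6 × 5 × 7
LCM(5440, 1600, 7616, 2240) = 2^6 × 5^2 × 7 × 17 = 190400.
Smallest N > 226 is LCM + 226 = 190400 + 226 = 190626.

190626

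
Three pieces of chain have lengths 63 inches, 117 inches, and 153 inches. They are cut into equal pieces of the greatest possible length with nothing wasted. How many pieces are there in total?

Piece length = gcd(63, 117, 153).
63 = 3^2 × 7
117 = 3^2 × 13
153 = 3^2 × 17
gcd(63, 117, 153) = 3^2 = 9.
Total pieces = 63/9 + 117/9 + 153/9 = 7 + 13 + 17 = 37.

37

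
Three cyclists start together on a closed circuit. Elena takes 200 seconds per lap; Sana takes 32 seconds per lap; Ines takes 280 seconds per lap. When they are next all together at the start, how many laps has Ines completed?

20 laps

They are all back at their starting positions together after one LCM of the periods.
200 = 2^3 × 5^2
32 = 2^5
280 = 2^3 × 5 × 7
LCM(200, 32, 280) = 2^5 × 5^2 × 7 = 5600.
Laps for period 280: 5600 / 280 = 20.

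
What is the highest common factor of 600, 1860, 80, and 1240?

20

600 = 2^3 × 3 × 5^2
1860 = 2^2 × 3 × 5 × 31
80 = 2^4 × 5
1240 = 2^3 × 5 × 31
gcd(600, 1860, 80, 1240) = 2^2 × 5 = 20.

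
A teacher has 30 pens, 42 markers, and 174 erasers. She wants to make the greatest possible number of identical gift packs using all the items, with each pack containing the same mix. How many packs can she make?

6 packs

The pack count must divide each quantity, so the greatest is gcd(30, 42, 174).
30 = 2 × 3 × 5
42 = 2 × 3 × 7
174 = 2 × 3 × 29
gcd(30, 42, 174) = 2 × 3 = 6.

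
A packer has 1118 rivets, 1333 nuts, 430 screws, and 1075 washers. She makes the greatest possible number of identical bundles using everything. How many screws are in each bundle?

10

Number of bundles = gcd(1118, 1333, 430, 1075).
1118 = 2 × 13 × 43
1333 = 31 × 43
430 = 2 × 5 × 43
1075 = 5^2 × 43
gcd(1118, 1333, 430, 1075) = 43.
screws per bundle = 430 / 43 = 10.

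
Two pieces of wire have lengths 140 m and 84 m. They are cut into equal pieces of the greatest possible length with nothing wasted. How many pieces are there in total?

Piece length = gcd(140, 84).
140 = 2^2 × 5 × 7
84 = 2^2 × 3 × 7
gcd(140, 84) = 2^2 × 7 = 28.
Total pieces = 140/28 + 84/28 = 5 + 3 = 8.

8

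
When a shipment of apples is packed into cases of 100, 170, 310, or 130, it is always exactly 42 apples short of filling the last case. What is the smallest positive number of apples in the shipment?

Being 42 short of a full case of size k means N ≡ −42 (mod k), i.e. N + 42 is a multiple of each size.
100 = 2^2 × 5^2
170 = 2 × 5 × 17
310 = 2 × 5 × 31
130 = 2 × 5 × 13
LCM(100, 170, 310, 130) = 2^2 × 5^2 × 13 × 17 × 31 = 685100.
Smallest positive N is 685100 − 42 = 685058.

685058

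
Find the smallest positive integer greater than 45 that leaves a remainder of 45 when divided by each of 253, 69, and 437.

14466

N − 45 must be a common multiple of 253, 69, and 437.
253 = 11 × 23
69 = 3 × 23
437 = 19 × 23
LCM(253, 69, 437) = 3 × 11 × 19 × 23 = 14421.
Smallest N > 45 is LCM + 45 = 14421 + 45 = 14466.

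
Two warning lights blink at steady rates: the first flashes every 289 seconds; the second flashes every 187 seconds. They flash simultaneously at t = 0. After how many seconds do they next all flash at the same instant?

They coincide at every common multiple of the periods; the first is the LCM.
289 = 17^2
187 = 11 × 17
LCM(289, 187) = 11 × 17^2 = 3179.

3179 seconds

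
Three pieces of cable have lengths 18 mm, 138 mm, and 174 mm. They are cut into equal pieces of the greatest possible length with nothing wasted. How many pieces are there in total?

Piece length = gcd(18, 138, 174).
18 = 2 × 3^2
138 = 2 × 3 × 23
174 = 2 × 3 × 29
gcd(18, 138, 174) = 2 × 3 = 6.
Total pieces = 18/6 + 138/6 + 174/6 = 3 + 23 + 29 = 55.

55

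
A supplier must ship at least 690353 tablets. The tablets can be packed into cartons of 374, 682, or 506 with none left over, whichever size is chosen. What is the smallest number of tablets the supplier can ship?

The number of tablets must be a common multiple of 374, 682, and 506, so a multiple of their LCM.
374 = 2 × 11 × 17
682 = 2 × 11 × 31
506 = 2 × 11 × 23
LCM(374, 682, 506) = 2 × 11 × 17 × 23 × 31 = 266662.
Smallest multiple of 266662 that is ≥ 690353: ⌈690353/266662⌉ × 266662 = 3 × 266662 = 799986.

799986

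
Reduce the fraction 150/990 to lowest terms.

5/33

150 = 2 × 3 × 5^2
990 = 2 × 3^2 × 5 × 11
gcd(150, 990) = 2 × 3 × 5 = 30.
Divide numerator and denominator by 30: 150/990 = 5/33.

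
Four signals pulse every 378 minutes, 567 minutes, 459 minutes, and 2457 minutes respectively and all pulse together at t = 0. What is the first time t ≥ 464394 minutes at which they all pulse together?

501228 minutes

Joint pulses occur at multiples of LCM(378, 567, 459, 2457).
378 = 2 × 3^3 × 7
567 = 3^4 × 7
459 = 3^3 × 17
2457 = 3^3 × 7 × 13
LCM(378, 567, 459, 2457) = 2 × 3^4 × 7 × 13 × 17 = 250614.
Smallest multiple of 250614 that is ≥ 464394: ⌈464394/250614⌉ × 250614 = 2 × 250614 = 501228.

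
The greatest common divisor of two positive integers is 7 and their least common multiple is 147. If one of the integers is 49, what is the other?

For two integers, gcd × lcm = product, so the other is (7 × 147) / 49 = 1029 / 49 = 21.

21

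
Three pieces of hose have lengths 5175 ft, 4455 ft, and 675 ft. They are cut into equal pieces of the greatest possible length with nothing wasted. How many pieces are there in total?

Piece length = gcd(5175, 4455, 675).
5175 = 3^2 × 5^2 × 23
4455 = 3^4 × 5 × 11
675 = 3^3 × 5^2
gcd(5175, 4455, 675) = 3^2 × 5 = 45.
Total pieces = 5175/45 + 4455/45 + 675/45 = 115 + 99 + 15 = 229.

229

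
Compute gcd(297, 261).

297 = 3^3 × 11
261 = 3^2 × 29
gcd(297, 261) = 3^2 = 9.

9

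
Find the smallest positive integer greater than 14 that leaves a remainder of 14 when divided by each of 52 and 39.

N − 14 must be a common multiple of 52 and 39.
52 = 2^2 × 13
39 = 3 × 13
LCM(52, 39) = 2^2 × 3 × 13 = 156.
Smallest N > 14 is LCM + 14 = 156 + 14 = 170.

170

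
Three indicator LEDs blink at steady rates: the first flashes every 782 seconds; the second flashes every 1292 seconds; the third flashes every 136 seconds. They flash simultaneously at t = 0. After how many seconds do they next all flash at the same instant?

59432 seconds

The first simultaneous occurrence is after LCM of the individual periods.
782 = 2 × 17 × 23
1292 = 2^2 × 17 × 19
136 = 2^3 × 17
LCM(782, 1292, 136) = 2^3 × 17 × 19 × 23 = 59432.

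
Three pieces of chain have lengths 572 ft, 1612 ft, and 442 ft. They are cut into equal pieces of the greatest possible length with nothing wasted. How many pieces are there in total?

101

Piece length = gcd(572, 1612, 442).
572 = 2^2 × 11 × 13
1612 = 2^2 × 13 × 31
442 = 2 × 13 × 17
gcd(572, 1612, 442) = 2 × 13 = 26.
Total pieces = 572/26 + 1612/26 + 442/26 = 22 + 62 + 17 = 101.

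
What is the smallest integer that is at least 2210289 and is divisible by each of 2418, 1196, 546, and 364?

The integer must be a common multiple of 2418, 1196, 546, and 364, so a multiple of their LCM.
2418 = 2 × 3 × 13 × 31
1196 = 2^2 × 13 × 23
546 = 2 × 3 × 7 × 13
364 = 2^2 × 7 × 13
LCM(2418, 1196, 546, 364) = 2^2 × 3 × 7 × 13 × 23 × 31 = 778596.
Smallest multiple of 778596 that is ≥ 2210289: ⌈2210289/778596⌉ × 778596 = 3 × 778596 = 2335788.

2335788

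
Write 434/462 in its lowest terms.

434 = 2 × 7 × 31
462 = 2 × 3 × 7 × 11
gcd(434, 462) = 2 × 7 = 14.
Divide numerator and denominator by 14: 434/462 = 31/33.

31/33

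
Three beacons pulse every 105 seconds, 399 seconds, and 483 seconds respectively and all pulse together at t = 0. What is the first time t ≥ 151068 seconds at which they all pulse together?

Joint pulses occur at multiples of LCM(105, 399, 483).
105 = 3 × 5 × 7
399 = 3 × 7 × 19
483 = 3 × 7 × 23
LCM(105, 399, 483) = 3 × 5 × 7 × 19 × 23 = 45885.
Smallest multiple of 45885 that is ≥ 151068: ⌈151068/45885⌉ × 45885 = 4 × 45885 = 183540.

183540 seconds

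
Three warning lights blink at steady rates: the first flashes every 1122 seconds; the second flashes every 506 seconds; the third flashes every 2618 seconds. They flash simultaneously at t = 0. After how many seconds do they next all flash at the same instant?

The first simultaneous occurrence is after LCM of the individual periods.
1122 = 2 × 3 × 11 × 17
506 = 2 × 11 × 23
2618 = 2 × 7 × 11 × 17
LCM(1122, 506, 2618) = 2 × 3 × 7 × 11 × 17 × 23 = 180642.

180642 seconds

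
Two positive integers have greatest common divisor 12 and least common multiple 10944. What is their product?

131328

For any two positive integers, gcd × lcm = product = 12 × 10944 = 131328.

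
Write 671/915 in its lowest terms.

11/15

671 = 11 × 61
915 = 3 × 5 × 61
gcd(671, 915) = 61.
Divide numerator and denominator by 61: 671/915 = 11/15.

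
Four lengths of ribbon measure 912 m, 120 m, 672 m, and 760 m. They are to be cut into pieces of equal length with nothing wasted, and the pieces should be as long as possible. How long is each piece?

The greatest length dividing all of 912, 120, 672, and 760 is their gcd.
912 = 2^4 × 3 × 19
120 = 2^3 × 3 × 5
672 = 2^5 × 3 × 7
760 = 2^3 × 5 × 19
gcd(912, 120, 672, 760) = 2^3 = 8.

8 m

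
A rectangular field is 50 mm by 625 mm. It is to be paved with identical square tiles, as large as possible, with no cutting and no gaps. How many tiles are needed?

Tile side = gcd(50, 625).
50 = 2 × 5^2
625 = 5^4
gcd(50, 625) = 5^2 = 25.
Tiles: (50/25) × (625/25) = 2 × 25 = 50.

50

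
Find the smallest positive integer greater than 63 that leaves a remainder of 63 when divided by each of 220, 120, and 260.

N − 63 must be a common multiple of 220, 120, and 260.
220 = 2^2 × 5 × 11
120 = 2^3 × 3 × 5
260 = 2^2 × 5 × 13
LCM(220, 120, 260) = 2^3 × 3 × 5 × 11 × 13 = 17160.
Smallest N > 63 is LCM + 63 = 17160 + 63 = 17223.

17223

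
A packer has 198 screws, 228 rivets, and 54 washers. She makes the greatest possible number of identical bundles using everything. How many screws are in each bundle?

33

Number of bundles = gcd(198, 228, 54).
198 = 2 × 3^2 × 11
228 = 2^2 × 3 × 19
54 = 2 × 3^3
gcd(198, 228, 54) = 2 × 3 = 6.
screws per bundle = 198 / 6 = 33.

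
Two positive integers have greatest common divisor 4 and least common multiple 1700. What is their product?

6800

For any two positive integers, gcd × lcm = product = 4 × 1700 = 6800.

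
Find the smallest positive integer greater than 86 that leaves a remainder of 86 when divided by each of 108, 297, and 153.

20282

N − 86 must be a common multiple of 108, 297, and 153.
108 = 2^2 × 3^3
297 = 3^3 × 11
153 = 3^2 × 17
LCM(108, 297, 153) = 2^2 × 3^3 × 11 × 17 = 20196.
Smallest N > 86 is LCM + 86 = 20196 + 86 = 20282.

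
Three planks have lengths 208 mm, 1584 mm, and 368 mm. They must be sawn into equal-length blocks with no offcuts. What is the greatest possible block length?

The block length must divide every plank, so the greatest is gcd(208, 1584, 368).
208 = 2^4 × 13
1584 = 2^4 × 3^2 × 11
368 = 2^4 × 23
gcd(208, 1584, 368) = 2^4 = 16.

16 mm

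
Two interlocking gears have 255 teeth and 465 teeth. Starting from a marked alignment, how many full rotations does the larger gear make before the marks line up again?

17 rotations

They are all back at their starting positions together after one LCM of the periods.
255 = 3 × 5 × 17
465 = 3 × 5 × 31
LCM(255, 465) = 3 × 5 × 17 × 31 = 7905.
Rotations for period 465: 7905 / 465 = 17.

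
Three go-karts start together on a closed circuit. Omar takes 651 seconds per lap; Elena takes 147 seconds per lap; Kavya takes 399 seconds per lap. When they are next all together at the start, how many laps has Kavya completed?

The first common completion time is the LCM of the periods.
651 = 3 × 7 × 31
147 = 3 × 7^2
399 = 3 × 7 × 19
LCM(651, 147, 399) = 3 × 7^2 × 19 × 31 = 86583.
Laps for period 399: 86583 / 399 = 217.

217 laps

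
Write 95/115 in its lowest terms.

19/23

95 = 5 × 19
115 = 5 × 23
gcd(95, 115) = 5.
Divide numerator and denominator by 5: 95/115 = 19/23.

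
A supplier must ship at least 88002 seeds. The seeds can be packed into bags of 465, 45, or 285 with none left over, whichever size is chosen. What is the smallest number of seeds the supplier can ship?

106020

The number of seeds must be a common multiple of 465, 45, and 285, so a multiple of their LCM.
465 = 3 × 5 × 31
45 = 3^2 × 5
285 = 3 × 5 × 19
LCM(465, 45, 285) = 3^2 × 5 × 19 × 31 = 26505.
Smallest multiple of 26505 that is ≥ 88002: ⌈88002/26505⌉ × 26505 = 4 × 26505 = 106020.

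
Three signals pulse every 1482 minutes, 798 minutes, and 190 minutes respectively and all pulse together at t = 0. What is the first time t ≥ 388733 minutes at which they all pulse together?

Joint pulses occur at multiples of LCM(1482, 798, 190).
1482 = 2 × 3 × 13 × 19
798 = 2 × 3 × 7 × 19
190 = 2 × 5 × 19
LCM(1482, 798, 190) = 2 × 3 × 5 × 7 × 13 × 19 = 51870.
Smallest multiple of 51870 that is ≥ 388733: ⌈388733/51870⌉ × 51870 = 8 × 51870 = 414960.

414960 minutes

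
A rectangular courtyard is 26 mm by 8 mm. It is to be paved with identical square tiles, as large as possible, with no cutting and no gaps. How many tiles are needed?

Tile side = gcd(26, 8).
26 = 2 × 13
8 = 2^3
gcd(26, 8) = 2.
Tiles: (26/2) × (8/2) = 13 × 4 = 52.

52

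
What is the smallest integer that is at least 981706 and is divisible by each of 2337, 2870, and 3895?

1145130

The integer must be a common multiple of 2337, 2870, and 3895, so a multiple of their LCM.
2337 = 3 × 19 × 41
2870 = 2 × 5 × 7 × 41
3895 = 5 × 19 × 41
LCM(2337, 2870, 3895) = 2 × 3 × 5 × 7 × 19 × 41 = 163590.
Smallest multiple of 163590 that is ≥ 981706: ⌈981706/163590⌉ × 163590 = 7 × 163590 = 1145130.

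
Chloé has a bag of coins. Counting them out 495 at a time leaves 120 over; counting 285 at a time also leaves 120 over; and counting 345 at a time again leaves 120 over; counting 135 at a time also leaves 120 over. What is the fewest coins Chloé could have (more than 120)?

N − 120 must be a common multiple of 495, 285, 345, and 135.
495 = 3^2 × 5 × 11
285 = 3 × 5 × 19
345 = 3 × 5 × 23
135 = 3^3 × 5
LCM(495, 285, 345, 135) = 3^3 × 5 × 11 × 19 × 23 = 648945.
Smallest N > 120 is LCM + 120 = 648945 + 120 = 649065.

649065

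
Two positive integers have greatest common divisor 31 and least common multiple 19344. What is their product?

599664

For any two positive integers, gcd × lcm = product = 31 × 19344 = 599664.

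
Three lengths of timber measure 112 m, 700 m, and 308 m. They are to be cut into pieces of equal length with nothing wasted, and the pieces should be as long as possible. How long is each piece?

28 m

Each piece length must divide every original length, so the longest possible is gcd(112, 700, 308).
112 = 2^4 × 7
700 = 2^2 × 5^2 × 7
308 = 2^2 × 7 × 11
gcd(112, 700, 308) = 2^2 × 7 = 28.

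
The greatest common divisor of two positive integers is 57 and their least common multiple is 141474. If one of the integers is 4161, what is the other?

For two integers, gcd × lcm = product, so the other is (57 × 141474) / 4161 = 8064018 / 4161 = 1938.

1938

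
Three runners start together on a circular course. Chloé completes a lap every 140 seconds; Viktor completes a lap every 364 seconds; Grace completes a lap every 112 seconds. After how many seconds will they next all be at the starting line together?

We need the least common multiple of the intervals.
140 = 2^2 × 5 × 7
364 = 2^2 × 7 × 13
112 = 2^4 × 7
LCM(140, 364, 112) = 2^4 × 5 × 7 × 13 = 7280.

7280 seconds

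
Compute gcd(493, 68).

493 = 17 × 29
68 = 2^2 × 17
gcd(493, 68) = 17.

17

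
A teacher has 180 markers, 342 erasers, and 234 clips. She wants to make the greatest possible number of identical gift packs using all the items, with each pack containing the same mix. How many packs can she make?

18 packs

The pack count must divide each quantity, so the greatest is gcd(180, 342, 234).
180 = 2^2 × 3^2 × 5
342 = 2 × 3^2 × 19
234 = 2 × 3^2 × 13
gcd(180, 342, 234) = 2 × 3^2 = 18.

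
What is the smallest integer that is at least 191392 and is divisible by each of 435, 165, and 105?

200970

The integer must be a common multiple of 435, 165, and 105, so a multiple of their LCM.
435 = 3 × 5 × 29
165 = 3 × 5 × 11
105 = 3 × 5 × 7
LCM(435, 165, 105) = 3 × 5 × 7 × 11 × 29 = 33495.
Smallest multiple of 33495 that is ≥ 191392: ⌈191392/33495⌉ × 33495 = 6 × 33495 = 200970.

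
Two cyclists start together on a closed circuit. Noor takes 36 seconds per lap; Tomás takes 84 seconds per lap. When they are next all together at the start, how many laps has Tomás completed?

They are all back at their starting positions together after one LCM of the periods.
36 = 2^2 × 3^2
84 = 2^2 × 3 × 7
LCM(36, 84) = 2^2 × 3^2 × 7 = 252.
Laps for period 84: 252 / 84 = 3.

3 laps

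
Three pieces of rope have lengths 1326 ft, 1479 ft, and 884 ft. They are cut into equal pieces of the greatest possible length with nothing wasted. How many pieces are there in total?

217

Piece length = gcd(1326, 1479, 884).
1326 = 2 × 3 × 13 × 17
1479 = 3 × 17 × 29
884 = 2^2 × 13 × 17
gcd(1326, 1479, 884) = 17.
Total pieces = 1326/17 + 1479/17 + 884/17 = 78 + 87 + 52 = 217.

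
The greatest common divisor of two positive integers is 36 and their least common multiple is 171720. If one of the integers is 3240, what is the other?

1908

For two integers, gcd × lcm = product, so the other is (36 × 171720) / 3240 = 6181920 / 3240 = 1908.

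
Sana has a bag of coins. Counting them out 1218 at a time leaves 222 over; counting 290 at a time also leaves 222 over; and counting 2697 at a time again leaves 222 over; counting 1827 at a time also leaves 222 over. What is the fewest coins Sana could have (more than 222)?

N − 222 must be a common multiple of 1218, 290, 2697, and 1827.
1218 = 2 × 3 × 7 × 29
290 = 2 × 5 × 29
2697 = 3 × 29 × 31
1827 = 3^2 × 7 × 29
LCM(1218, 290, 2697, 1827) = 2 × 3^2 × 5 × 7 × 29 × 31 = 566370.
Smallest N > 222 is LCM + 222 = 566370 + 222 = 566592.

566592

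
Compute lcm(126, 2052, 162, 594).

474012

126 = 2 × 3^2 × 7
2052 = 2^2 × 3^3 × 19
162 = 2 × 3^4
594 = 2 × 3^3 × 11
LCM(126, 2052, 162, 594) = 2^2 × 3^4 × 7 × 11 × 19 = 474012.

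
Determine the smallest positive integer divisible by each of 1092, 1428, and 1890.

1092 = 2^2 × 3 × 7 × 13
1428 = 2^2 × 3 × 7 × 17
1890 = 2 × 3^3 × 5 × 7
LCM(1092, 1428, 1890) = 2^2 × 3^3 × 5 × 7 × 13 × 17 = 835380.

835380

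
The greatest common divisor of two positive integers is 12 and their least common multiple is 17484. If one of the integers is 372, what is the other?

For two integers, gcd × lcm = product, so the other is (12 × 17484) / 372 = 209808 / 372 = 564.

564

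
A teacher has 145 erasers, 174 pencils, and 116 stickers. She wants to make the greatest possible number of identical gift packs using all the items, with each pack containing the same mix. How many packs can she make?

The pack count must divide each quantity, so the greatest is gcd(145, 174, 116).
145 = 5 × 29
174 = 2 × 3 × 29
116 = 2^2 × 29
gcd(145, 174, 116) = 29.

29 packs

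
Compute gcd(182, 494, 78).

26

182 = 2 × 7 × 13
494 = 2 × 13 × 19
78 = 2 × 3 × 13
gcd(182, 494, 78) = 2 × 13 = 26.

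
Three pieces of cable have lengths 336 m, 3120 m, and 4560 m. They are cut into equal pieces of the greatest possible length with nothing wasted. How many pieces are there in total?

Piece length = gcd(336, 3120, 4560).
336 = 2^4 × 3 × 7
3120 = 2^4 × 3 × 5 × 13
4560 = 2^4 × 3 × 5 × 19
gcd(336, 3120, 4560) = 2^4 × 3 = 48.
Total pieces = 336/48 + 3120/48 + 4560/48 = 7 + 65 + 95 = 167.

167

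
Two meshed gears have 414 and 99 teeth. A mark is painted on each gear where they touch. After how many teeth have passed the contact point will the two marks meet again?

They coincide at every common multiple of the periods; the first is the LCM.
414 = 2 × 3^2 × 23
99 = 3^2 × 11
LCM(414, 99) = 2 × 3^2 × 11 × 23 = 4554.

4554 teeth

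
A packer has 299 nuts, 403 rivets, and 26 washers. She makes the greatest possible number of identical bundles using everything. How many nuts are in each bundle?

23

Number of bundles = gcd(299, 403, 26).
299 = 13 × 23
403 = 13 × 31
26 = 2 × 13
gcd(299, 403, 26) = 13.
nuts per bundle = 299 / 13 = 23.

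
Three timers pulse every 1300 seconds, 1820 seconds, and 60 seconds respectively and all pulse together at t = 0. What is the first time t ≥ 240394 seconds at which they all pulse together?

Joint pulses occur at multiples of LCM(1300, 1820, 60).
1300 = 2^2 × 5^2 × 13
1820 = 2^2 × 5 × 7 × 13
60 = 2^2 × 3 × 5
LCM(1300, 1820, 60) = 2^2 × 3 × 5^2 × 7 × 13 = 27300.
Smallest multiple of 27300 that is ≥ 240394: ⌈240394/27300⌉ × 27300 = 9 × 27300 = 245700.

245700 seconds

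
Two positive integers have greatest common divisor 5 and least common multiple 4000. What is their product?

20000

For any two positive integers, gcd × lcm = product = 5 × 4000 = 20000.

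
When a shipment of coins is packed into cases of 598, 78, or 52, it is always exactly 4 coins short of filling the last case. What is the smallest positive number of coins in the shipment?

Being 4 short of a full case of size k means N ≡ −4 (mod k), i.e. N + 4 is a multiple of each size.
598 = 2 × 13 × 23
78 = 2 × 3 × 13
52 = 2^2 × 13
LCM(598, 78, 52) = 2^2 × 3 × 13 × 23 = 3588.
Smallest positive N is 3588 − 4 = 3584.

3584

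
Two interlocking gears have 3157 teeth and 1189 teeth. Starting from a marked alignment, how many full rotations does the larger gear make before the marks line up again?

The first common completion time is the LCM of the periods.
3157 = 7 × 11 × 41
1189 = 29 × 41
LCM(3157, 1189) = 7 × 11 × 29 × 41 = 91553.
Rotations for period 3157: 91553 / 3157 = 29.

29 rotations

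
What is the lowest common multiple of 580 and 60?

580 = 2^2 × 5 × 29
60 = 2^2 × 3 × 5
LCM(580, 60) = 2^2 × 3 × 5 × 29 = 1740.

1740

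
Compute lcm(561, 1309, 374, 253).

180642

561 = 3 × 11 × 17
1309 = 7 × 11 × 17
374 = 2 × 11 × 17
253 = 11 × 23
LCM(561, 1309, 374, 253) = 2 × 3 × 7 × 11 × 17 × 23 = 180642.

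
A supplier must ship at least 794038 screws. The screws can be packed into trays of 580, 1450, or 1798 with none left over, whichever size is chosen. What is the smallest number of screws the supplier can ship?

The number of screws must be a common multiple of 580, 1450, and 1798, so a multiple of their LCM.
580 = 2^2 × 5 × 29
1450 = 2 × 5^2 × 29
1798 = 2 × 29 × 31
LCM(580, 1450, 1798) = 2^2 × 5^2 × 29 × 31 = 89900.
Smallest multiple of 89900 that is ≥ 794038: ⌈794038/89900⌉ × 89900 = 9 × 89900 = 809100.

809100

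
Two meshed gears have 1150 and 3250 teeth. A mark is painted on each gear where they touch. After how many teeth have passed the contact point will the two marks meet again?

We need the least common multiple of the intervals.
1150 = 2 × 5^2 × 23
3250 = 2 × 5^3 × 13
LCM(1150, 3250) = 2 × 5^3 × 13 × 23 = 74750.

74750 teeth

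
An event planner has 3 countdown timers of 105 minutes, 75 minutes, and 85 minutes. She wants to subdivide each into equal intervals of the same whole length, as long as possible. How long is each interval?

The interval must divide each timer length; the longest such is the gcd.
105 = 3 × 5 × 7
75 = 3 × 5^2
85 = 5 × 17
gcd(105, 75, 85) = 5.

5 minutes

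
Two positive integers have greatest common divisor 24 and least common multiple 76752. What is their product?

For any two positive integers, gcd × lcm = product = 24 × 76752 = 1842048.

1842048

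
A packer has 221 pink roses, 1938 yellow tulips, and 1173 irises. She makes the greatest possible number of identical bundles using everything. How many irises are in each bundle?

69

Number of bundles = gcd(221, 1938, 1173).
221 = 13 × 17
1938 = 2 × 3 × 17 × 19
1173 = 3 × 17 × 23
gcd(221, 1938, 1173) = 17.
irises per bundle = 1173 / 17 = 69.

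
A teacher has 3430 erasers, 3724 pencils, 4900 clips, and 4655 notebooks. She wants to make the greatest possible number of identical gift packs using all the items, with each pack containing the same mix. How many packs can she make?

The pack count must divide each quantity, so the greatest is gcd(3430, 3724, 4900, 4655).
3430 = 2 × 5 × 7^3
3724 = 2^2 × 7^2 × 19
4900 = 2^2 × 5^2 × 7^2
4655 = 5 × 7^2 × 19
gcd(3430, 3724, 4900, 4655) = 7^2 = 49.

49 packs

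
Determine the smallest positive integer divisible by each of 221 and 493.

6409

221 = 13 × 17
493 = 17 × 29
LCM(221, 493) = 13 × 17 × 29 = 6409.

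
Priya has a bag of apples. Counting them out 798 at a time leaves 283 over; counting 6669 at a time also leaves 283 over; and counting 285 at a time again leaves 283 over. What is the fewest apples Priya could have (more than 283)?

N − 283 must be a common multiple of 798, 6669, and 285.
798 = 2 × 3 × 7 × 19
6669 = 3^3 × 13 × 19
285 = 3 × 5 × 19
LCM(798, 6669, 285) = 2 × 3^3 × 5 × 7 × 13 × 19 = 466830.
Smallest N > 283 is LCM + 283 = 466830 + 283 = 467113.

467113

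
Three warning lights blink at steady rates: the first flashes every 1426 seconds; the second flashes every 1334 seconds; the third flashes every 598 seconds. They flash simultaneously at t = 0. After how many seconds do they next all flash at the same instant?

The first simultaneous occurrence is after LCM of the individual periods.
1426 = 2 × 23 × 31
1334 = 2 × 23 × 29
598 = 2 × 13 × 23
LCM(1426, 1334, 598) = 2 × 13 × 23 × 29 × 31 = 537602.

537602 seconds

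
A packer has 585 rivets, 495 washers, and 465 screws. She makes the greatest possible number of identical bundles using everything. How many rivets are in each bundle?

Number of bundles = gcd(585, 495, 465).
585 = 3^2 × 5 × 13
495 = 3^2 × 5 × 11
465 = 3 × 5 × 31
gcd(585, 495, 465) = 3 × 5 = 15.
rivets per bundle = 585 / 15 = 39.

39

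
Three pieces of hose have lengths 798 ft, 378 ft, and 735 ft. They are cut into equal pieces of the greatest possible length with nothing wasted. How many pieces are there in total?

Piece length = gcd(798, 378, 735).
798 = 2 × 3 × 7 × 19
378 = 2 × 3^3 × 7
735 = 3 × 5 × 7^2
gcd(798, 378, 735) = 3 × 7 = 21.
Total pieces = 798/21 + 378/21 + 735/21 = 38 + 18 + 35 = 91.

91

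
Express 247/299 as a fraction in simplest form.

247 = 13 × 19
299 = 13 × 23
gcd(247, 299) = 13.
Divide numerator and denominator by 13: 247/299 = 19/23.

19/23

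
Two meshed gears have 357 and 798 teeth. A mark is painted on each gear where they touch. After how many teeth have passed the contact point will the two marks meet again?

We need the least common multiple of the intervals.
357 = 3 × 7 × 17
798 = 2 × 3 × 7 × 19
LCM(357, 798) = 2 × 3 × 7 × 17 × 19 = 13566.

13566 teeth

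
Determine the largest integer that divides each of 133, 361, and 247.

19

133 = 7 × 19
361 = 19^2
247 = 13 × 19
gcd(133, 361, 247) = 19.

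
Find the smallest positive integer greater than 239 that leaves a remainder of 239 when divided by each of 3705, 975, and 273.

129914

N − 239 must be a common multiple of 3705, 975, and 273.
3705 = 3 × 5 × 13 × 19
975 = 3 × 5^2 × 13
273 = 3 × 7 × 13
LCM(3705, 975, 273) = 3 × 5^2 × 7 × 13 × 19 = 129675.
Smallest N > 239 is LCM + 239 = 129675 + 239 = 129914.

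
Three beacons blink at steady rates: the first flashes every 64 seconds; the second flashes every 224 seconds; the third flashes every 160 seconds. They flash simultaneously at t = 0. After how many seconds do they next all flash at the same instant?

2240 seconds

They coincide at every common multiple of the periods; the first is the LCM.
64 = 2^6
224 = 2^5 × 7
160 = 2^5 × 5
LCM(64, 224, 160) = 2^6 × 5 × 7 = 2240.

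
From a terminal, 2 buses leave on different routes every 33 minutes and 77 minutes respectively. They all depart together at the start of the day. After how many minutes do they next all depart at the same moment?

They coincide at every common multiple of the periods; the first is the LCM.
33 = 3 × 11
77 = 7 × 11
LCM(33, 77) = 3 × 7 × 11 = 231.

231 minutes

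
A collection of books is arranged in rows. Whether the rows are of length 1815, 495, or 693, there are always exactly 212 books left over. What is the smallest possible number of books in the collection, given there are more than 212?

38327

N − 212 must be a common multiple of 1815, 495, and 693.
1815 = 3 × 5 × 11^2
495 = 3^2 × 5 × 11
693 = 3^2 × 7 × 11
LCM(1815, 495, 693) = 3^2 × 5 × 7 × 11^2 = 38115.
Smallest N > 212 is LCM + 212 = 38115 + 212 = 38327.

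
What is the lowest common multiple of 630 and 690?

630 = 2 × 3^2 × 5 × 7
690 = 2 × 3 × 5 × 23
LCM(630, 690) = 2 × 3^2 × 5 × 7 × 23 = 14490.

14490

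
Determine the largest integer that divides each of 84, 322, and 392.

14

84 = 2^2 × 3 × 7
322 = 2 × 7 × 23
392 = 2^3 × 7^2
gcd(84, 322, 392) = 2 × 7 = 14.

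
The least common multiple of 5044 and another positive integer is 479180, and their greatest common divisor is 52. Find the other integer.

4940

gcd × lcm = product of the two integers, so the other integer is (52 × 479180) / 5044 = 4940.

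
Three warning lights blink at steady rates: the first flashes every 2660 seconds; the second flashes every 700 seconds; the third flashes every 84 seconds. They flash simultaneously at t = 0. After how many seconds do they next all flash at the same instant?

We need the least common multiple of the intervals.
2660 = 2^2 × 5 × 7 × 19
700 = 2^2 × 5^2 × 7
84 = 2^2 × 3 × 7
LCM(2660, 700, 84) = 2^2 × 3 × 5^2 × 7 × 19 = 39900.

39900 seconds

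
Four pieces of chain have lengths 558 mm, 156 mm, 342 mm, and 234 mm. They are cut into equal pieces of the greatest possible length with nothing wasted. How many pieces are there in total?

215

Piece length = gcd(558, 156, 342, 234).
558 = 2 × 3^2 × 31
156 = 2^2 × 3 × 13
342 = 2 × 3^2 × 19
234 = 2 × 3^2 × 13
gcd(558, 156, 342, 234) = 2 × 3 = 6.
Total pieces = 558/6 + 156/6 + 342/6 + 234/6 = 93 + 26 + 57 + 39 = 215.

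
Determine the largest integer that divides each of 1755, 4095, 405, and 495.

45

1755 = 3^3 × 5 × 13
4095 = 3^2 × 5 × 7 × 13
405 = 3^4 × 5
495 = 3^2 × 5 × 11
gcd(1755, 4095, 405, 495) = 3^2 × 5 = 45.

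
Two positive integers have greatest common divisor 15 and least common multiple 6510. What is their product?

For any two positive integers, gcd × lcm = product = 15 × 6510 = 97650.

97650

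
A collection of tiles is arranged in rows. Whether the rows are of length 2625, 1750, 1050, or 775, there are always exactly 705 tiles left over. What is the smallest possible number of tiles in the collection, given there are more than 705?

N − 705 must be a common multiple of 2625, 1750, 1050, and 775.
2625 = 3 × 5^3 × 7
1750 = 2 × 5^3 × 7
1050 = 2 × 3 × 5^2 × 7
775 = 5^2 × 31
LCM(2625, 1750, 1050, 775) = 2 × 3 × 5^3 × 7 × 31 = 162750.
Smallest N > 705 is LCM + 705 = 162750 + 705 = 163455.

163455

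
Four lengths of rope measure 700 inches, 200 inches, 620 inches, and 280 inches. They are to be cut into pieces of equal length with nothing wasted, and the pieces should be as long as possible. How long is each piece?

20 inches

The greatest length dividing all of 700, 200, 620, and 280 is their gcd.
700 = 2^2 × 5^2 × 7
200 = 2^3 × 5^2
620 = 2^2 × 5 × 31
280 = 2^3 × 5 × 7
gcd(700, 200, 620, 280) = 2^2 × 5 = 20.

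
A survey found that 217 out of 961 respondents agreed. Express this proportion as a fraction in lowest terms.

7/31

217 = 7 × 31
961 = 31^2
gcd(217, 961) = 31.
Divide numerator and denominator by 31: 217/961 = 7/31.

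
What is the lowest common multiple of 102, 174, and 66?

102 = 2 × 3 × 17
174 = 2 × 3 × 29
66 = 2 × 3 × 11
LCM(102, 174, 66) = 2 × 3 × 11 × 17 × 29 = 32538.

32538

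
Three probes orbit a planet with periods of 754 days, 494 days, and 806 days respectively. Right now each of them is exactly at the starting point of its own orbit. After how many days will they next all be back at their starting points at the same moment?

The first simultaneous occurrence is after LCM of the individual periods.
754 = 2 × 13 × 29
494 = 2 × 13 × 19
806 = 2 × 13 × 31
LCM(754, 494, 806) = 2 × 13 × 19 × 29 × 31 = 444106.

444106 days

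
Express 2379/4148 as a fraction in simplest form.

2379 = 3 × 13 × 61
4148 = 2^2 × 17 × 61
gcd(2379, 4148) = 61.
Divide numerator and denominator by 61: 2379/4148 = 39/68.

39/68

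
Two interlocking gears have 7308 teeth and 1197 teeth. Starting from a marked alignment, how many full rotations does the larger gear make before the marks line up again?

All finish a whole number of cycles simultaneously at t = LCM of the periods.
7308 = 2^2 × 3^2 × 7 × 29
1197 = 3^2 × 7 × 19
LCM(7308, 1197) = 2^2 × 3^2 × 7 × 19 × 29 = 138852.
Rotations for period 7308: 138852 / 7308 = 19.

19 rotations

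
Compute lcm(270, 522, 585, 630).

712530

270 = 2 × 3^3 × 5
522 = 2 × 3^2 × 29
585 = 3^2 × 5 × 13
630 = 2 × 3^2 × 5 × 7
LCM(270, 522, 585, 630) = 2 × 3^3 × 5 × 7 × 13 × 29 = 712530.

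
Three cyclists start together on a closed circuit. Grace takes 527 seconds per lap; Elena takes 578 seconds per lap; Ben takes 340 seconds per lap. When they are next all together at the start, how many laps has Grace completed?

All finish a whole number of cycles simultaneously at t = LCM of the periods.
527 = 17 × 31
578 = 2 × 17^2
340 = 2^2 × 5 × 17
LCM(527, 578, 340) = 2^2 × 5 × 17^2 × 31 = 179180.
Laps for period 527: 179180 / 527 = 340.

340 laps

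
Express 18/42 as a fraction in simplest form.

3/7

18 = 2 × 3^2
42 = 2 × 3 × 7
gcd(18, 42) = 2 × 3 = 6.
Divide numerator and denominator by 6: 18/42 = 3/7.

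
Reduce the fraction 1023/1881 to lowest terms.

1023 = 3 × 11 × 31
1881 = 3^2 × 11 × 19
gcd(1023, 1881) = 3 × 11 = 33.
Divide numerator and denominator by 33: 1023/1881 = 31/57.

31/57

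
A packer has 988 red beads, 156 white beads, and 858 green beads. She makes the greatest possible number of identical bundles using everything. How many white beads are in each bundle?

6

Number of bundles = gcd(988, 156, 858).
988 = 2^2 × 13 × 19
156 = 2^2 × 3 × 13
858 = 2 × 3 × 11 × 13
gcd(988, 156, 858) = 2 × 13 = 26.
white beads per bundle = 156 / 26 = 6.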